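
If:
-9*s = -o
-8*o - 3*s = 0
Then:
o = 0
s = 0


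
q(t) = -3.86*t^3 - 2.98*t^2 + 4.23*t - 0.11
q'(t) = -11.58*t^2 - 5.96*t + 4.23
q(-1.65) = 2.14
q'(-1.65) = -17.46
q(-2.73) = 44.67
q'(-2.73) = -65.80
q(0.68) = 0.17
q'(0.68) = -5.18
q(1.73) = -21.70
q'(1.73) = -40.74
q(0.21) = 0.61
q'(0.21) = 2.47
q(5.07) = -558.31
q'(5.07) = -323.65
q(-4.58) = 288.84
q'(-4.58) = -211.38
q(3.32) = -160.17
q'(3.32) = -143.20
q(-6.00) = 700.99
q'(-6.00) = -376.89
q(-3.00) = 64.60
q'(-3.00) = -82.11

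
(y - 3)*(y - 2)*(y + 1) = y^3 - 4*y^2 + y + 6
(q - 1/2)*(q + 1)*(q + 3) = q^3 + 7*q^2/2 + q - 3/2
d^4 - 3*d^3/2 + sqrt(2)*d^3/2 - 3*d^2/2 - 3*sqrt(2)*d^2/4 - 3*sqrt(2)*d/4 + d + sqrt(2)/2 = (d - 2)*(d - 1/2)*(d + 1)*(d + sqrt(2)/2)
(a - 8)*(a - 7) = a^2 - 15*a + 56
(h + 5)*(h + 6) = h^2 + 11*h + 30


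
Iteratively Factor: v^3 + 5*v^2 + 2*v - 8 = (v + 2)*(v^2 + 3*v - 4) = (v + 2)*(v + 4)*(v - 1)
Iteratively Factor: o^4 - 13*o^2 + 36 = (o + 3)*(o^3 - 3*o^2 - 4*o + 12) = (o - 3)*(o + 3)*(o^2 - 4) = (o - 3)*(o - 2)*(o + 3)*(o + 2)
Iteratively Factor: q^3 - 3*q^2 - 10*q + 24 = (q - 4)*(q^2 + q - 6) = (q - 4)*(q + 3)*(q - 2)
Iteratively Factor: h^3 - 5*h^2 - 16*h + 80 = (h - 4)*(h^2 - h - 20) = (h - 4)*(h + 4)*(h - 5)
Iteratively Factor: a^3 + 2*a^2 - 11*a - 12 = (a - 3)*(a^2 + 5*a + 4) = (a - 3)*(a + 1)*(a + 4)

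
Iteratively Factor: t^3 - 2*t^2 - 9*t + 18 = (t - 2)*(t^2 - 9) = (t - 3)*(t - 2)*(t + 3)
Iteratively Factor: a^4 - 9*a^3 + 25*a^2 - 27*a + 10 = (a - 1)*(a^3 - 8*a^2 + 17*a - 10) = (a - 2)*(a - 1)*(a^2 - 6*a + 5) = (a - 5)*(a - 2)*(a - 1)*(a - 1)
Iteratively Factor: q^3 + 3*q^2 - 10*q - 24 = (q + 2)*(q^2 + q - 12) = (q - 3)*(q + 2)*(q + 4)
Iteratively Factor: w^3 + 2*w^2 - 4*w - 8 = (w + 2)*(w^2 - 4) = (w - 2)*(w + 2)*(w + 2)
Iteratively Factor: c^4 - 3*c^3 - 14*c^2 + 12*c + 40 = (c + 2)*(c^3 - 5*c^2 - 4*c + 20) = (c + 2)^2*(c^2 - 7*c + 10) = (c - 2)*(c + 2)^2*(c - 5)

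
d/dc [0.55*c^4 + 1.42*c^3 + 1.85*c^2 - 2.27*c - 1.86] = 2.2*c^3 + 4.26*c^2 + 3.7*c - 2.27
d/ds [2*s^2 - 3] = 4*s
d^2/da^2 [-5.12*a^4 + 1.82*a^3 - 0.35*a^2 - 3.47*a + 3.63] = -61.44*a^2 + 10.92*a - 0.7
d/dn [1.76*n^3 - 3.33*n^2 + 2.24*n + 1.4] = 5.28*n^2 - 6.66*n + 2.24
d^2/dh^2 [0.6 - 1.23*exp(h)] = -1.23*exp(h)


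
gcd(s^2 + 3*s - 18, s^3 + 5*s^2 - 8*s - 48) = s - 3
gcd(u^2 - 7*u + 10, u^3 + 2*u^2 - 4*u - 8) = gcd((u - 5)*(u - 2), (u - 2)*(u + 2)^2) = u - 2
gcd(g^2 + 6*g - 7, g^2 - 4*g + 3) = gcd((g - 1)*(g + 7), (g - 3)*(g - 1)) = g - 1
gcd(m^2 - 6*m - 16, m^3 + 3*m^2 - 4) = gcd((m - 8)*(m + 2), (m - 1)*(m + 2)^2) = m + 2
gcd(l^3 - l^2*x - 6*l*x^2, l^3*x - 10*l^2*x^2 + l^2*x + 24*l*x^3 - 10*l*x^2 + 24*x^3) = 1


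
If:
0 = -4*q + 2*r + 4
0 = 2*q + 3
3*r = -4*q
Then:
No Solution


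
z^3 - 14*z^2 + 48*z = z*(z - 8)*(z - 6)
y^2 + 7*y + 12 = (y + 3)*(y + 4)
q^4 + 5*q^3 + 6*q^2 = q^2*(q + 2)*(q + 3)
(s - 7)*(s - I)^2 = s^3 - 7*s^2 - 2*I*s^2 - s + 14*I*s + 7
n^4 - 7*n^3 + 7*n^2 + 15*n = n*(n - 5)*(n - 3)*(n + 1)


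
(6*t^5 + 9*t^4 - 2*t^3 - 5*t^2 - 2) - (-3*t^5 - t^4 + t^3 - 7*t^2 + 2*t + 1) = 9*t^5 + 10*t^4 - 3*t^3 + 2*t^2 - 2*t - 3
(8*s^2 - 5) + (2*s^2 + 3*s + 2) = 10*s^2 + 3*s - 3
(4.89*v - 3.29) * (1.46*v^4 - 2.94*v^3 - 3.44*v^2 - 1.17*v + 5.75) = 7.1394*v^5 - 19.18*v^4 - 7.149*v^3 + 5.5963*v^2 + 31.9668*v - 18.9175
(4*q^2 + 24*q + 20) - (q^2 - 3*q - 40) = 3*q^2 + 27*q + 60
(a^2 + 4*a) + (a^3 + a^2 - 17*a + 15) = a^3 + 2*a^2 - 13*a + 15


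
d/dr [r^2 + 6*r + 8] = 2*r + 6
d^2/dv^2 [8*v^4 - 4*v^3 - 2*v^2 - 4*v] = 96*v^2 - 24*v - 4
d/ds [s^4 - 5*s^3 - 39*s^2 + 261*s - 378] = 4*s^3 - 15*s^2 - 78*s + 261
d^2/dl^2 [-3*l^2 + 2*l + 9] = -6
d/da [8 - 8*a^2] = -16*a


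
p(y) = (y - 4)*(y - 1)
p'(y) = 2*y - 5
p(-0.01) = 4.05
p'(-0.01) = -5.02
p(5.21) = 5.09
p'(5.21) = 5.42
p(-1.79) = 16.15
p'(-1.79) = -8.58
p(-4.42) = 45.64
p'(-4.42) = -13.84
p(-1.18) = 11.29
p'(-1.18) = -7.36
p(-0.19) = 4.99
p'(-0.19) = -5.38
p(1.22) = -0.61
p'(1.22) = -2.56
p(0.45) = 1.95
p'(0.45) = -4.10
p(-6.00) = 70.00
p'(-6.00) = -17.00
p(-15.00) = 304.00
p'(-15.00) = -35.00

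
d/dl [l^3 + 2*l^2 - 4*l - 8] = 3*l^2 + 4*l - 4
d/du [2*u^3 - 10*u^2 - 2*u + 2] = 6*u^2 - 20*u - 2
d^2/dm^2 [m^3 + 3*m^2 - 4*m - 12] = 6*m + 6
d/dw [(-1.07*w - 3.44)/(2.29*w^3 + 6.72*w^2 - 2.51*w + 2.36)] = (4.9006*w^3 + 30.8232*w^2 + 46.2336*w - 11.1596)/(5.2441*w^6 + 30.7776*w^5 + 33.6626*w^4 - 22.9256*w^3 + 38.0185*w^2 - 11.8472*w + 5.5696)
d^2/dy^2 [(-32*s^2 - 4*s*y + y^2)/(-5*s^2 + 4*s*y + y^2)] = 2*s*(-727*s^3 - 444*s^2*y - 81*s*y^2 - 8*y^3)/(-125*s^6 + 300*s^5*y - 165*s^4*y^2 - 56*s^3*y^3 + 33*s^2*y^4 + 12*s*y^5 + y^6)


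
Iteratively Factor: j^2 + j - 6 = (j - 2)*(j + 3)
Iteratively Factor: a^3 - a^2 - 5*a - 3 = (a - 3)*(a^2 + 2*a + 1) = (a - 3)*(a + 1)*(a + 1)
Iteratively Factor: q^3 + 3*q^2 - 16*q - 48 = (q + 3)*(q^2 - 16) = (q - 4)*(q + 3)*(q + 4)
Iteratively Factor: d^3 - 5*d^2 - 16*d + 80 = (d - 5)*(d^2 - 16) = (d - 5)*(d + 4)*(d - 4)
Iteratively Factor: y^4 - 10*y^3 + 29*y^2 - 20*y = (y)*(y^3 - 10*y^2 + 29*y - 20) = y*(y - 4)*(y^2 - 6*y + 5) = y*(y - 5)*(y - 4)*(y - 1)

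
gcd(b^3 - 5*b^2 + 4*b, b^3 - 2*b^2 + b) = b^2 - b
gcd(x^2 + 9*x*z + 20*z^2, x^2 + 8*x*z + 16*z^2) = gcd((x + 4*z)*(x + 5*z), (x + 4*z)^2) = x + 4*z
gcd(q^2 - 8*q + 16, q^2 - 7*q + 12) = q - 4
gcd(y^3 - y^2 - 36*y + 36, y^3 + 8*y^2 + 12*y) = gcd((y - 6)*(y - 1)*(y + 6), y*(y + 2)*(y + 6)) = y + 6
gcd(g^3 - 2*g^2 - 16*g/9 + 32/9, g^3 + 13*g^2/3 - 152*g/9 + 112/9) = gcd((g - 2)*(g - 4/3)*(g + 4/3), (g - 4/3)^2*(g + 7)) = g - 4/3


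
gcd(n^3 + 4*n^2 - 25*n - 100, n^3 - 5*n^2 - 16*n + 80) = n^2 - n - 20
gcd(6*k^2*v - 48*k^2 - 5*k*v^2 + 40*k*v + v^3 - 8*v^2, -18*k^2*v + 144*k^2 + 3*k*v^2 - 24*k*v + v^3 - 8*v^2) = -3*k*v + 24*k + v^2 - 8*v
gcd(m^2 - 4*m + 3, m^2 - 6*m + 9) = m - 3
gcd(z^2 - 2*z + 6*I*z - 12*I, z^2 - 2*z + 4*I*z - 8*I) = z - 2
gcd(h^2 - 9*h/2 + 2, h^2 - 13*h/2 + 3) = h - 1/2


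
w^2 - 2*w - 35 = (w - 7)*(w + 5)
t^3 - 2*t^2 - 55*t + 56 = (t - 8)*(t - 1)*(t + 7)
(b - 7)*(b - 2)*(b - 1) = b^3 - 10*b^2 + 23*b - 14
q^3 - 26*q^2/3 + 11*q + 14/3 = (q - 7)*(q - 2)*(q + 1/3)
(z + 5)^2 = z^2 + 10*z + 25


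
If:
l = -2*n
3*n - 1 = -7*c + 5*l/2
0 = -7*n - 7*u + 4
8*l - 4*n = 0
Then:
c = 1/7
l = 0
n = 0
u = 4/7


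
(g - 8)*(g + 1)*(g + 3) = g^3 - 4*g^2 - 29*g - 24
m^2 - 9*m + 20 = (m - 5)*(m - 4)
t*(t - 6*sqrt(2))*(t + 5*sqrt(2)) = t^3 - sqrt(2)*t^2 - 60*t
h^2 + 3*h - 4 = (h - 1)*(h + 4)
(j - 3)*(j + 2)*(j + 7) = j^3 + 6*j^2 - 13*j - 42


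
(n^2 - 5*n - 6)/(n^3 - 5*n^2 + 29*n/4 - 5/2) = 4*(n^2 - 5*n - 6)/(4*n^3 - 20*n^2 + 29*n - 10)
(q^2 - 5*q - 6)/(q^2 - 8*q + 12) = (q + 1)/(q - 2)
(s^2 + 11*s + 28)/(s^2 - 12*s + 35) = (s^2 + 11*s + 28)/(s^2 - 12*s + 35)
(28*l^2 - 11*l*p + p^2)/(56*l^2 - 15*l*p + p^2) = (-4*l + p)/(-8*l + p)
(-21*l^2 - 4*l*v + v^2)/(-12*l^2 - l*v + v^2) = (-7*l + v)/(-4*l + v)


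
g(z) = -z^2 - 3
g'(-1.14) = 2.28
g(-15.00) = -228.00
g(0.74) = -3.55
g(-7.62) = -61.06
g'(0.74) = -1.48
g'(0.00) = 0.00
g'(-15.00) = 30.00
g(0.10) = -3.01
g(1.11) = -4.23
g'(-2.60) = 5.20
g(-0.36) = -3.13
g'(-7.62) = 15.24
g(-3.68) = -16.54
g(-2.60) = -9.76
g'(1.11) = -2.22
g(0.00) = -3.00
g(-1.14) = -4.30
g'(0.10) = -0.20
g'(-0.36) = 0.72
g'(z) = -2*z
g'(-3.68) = 7.36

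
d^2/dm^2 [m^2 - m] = 2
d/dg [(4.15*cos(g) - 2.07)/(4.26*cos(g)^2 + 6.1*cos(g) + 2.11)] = (17.679*cos(g)^2 - 17.6364*cos(g) - 21.3835)*sin(g)/(18.1476*cos(g)^4 + 51.972*cos(g)^3 + 55.1872*cos(g)^2 + 25.742*cos(g) + 4.4521)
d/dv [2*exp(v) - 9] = 2*exp(v)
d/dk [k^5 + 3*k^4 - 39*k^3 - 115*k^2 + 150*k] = 5*k^4 + 12*k^3 - 117*k^2 - 230*k + 150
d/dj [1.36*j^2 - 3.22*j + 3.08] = 2.72*j - 3.22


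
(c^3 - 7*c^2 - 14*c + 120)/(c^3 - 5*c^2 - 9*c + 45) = (c^2 - 2*c - 24)/(c^2 - 9)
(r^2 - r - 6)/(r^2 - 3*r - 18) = (-r^2 + r + 6)/(-r^2 + 3*r + 18)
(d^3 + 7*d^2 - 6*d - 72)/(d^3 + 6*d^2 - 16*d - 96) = (d - 3)/(d - 4)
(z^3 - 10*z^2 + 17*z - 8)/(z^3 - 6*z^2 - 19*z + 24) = (z - 1)/(z + 3)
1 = 1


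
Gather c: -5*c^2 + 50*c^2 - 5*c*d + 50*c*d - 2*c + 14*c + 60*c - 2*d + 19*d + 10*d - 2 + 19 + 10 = 45*c^2 + c*(45*d + 72) + 27*d + 27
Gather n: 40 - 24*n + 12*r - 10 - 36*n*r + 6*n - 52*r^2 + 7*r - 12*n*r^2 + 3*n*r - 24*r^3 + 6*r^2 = n*(-12*r^2 - 33*r - 18) - 24*r^3 - 46*r^2 + 19*r + 30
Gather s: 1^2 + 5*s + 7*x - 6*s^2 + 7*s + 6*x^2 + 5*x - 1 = -6*s^2 + 12*s + 6*x^2 + 12*x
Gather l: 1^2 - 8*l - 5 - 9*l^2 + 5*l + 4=-9*l^2 - 3*l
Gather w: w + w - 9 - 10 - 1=2*w - 20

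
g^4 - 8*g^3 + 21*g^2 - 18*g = g*(g - 3)^2*(g - 2)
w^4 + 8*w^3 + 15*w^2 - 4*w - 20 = (w - 1)*(w + 2)^2*(w + 5)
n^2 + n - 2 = (n - 1)*(n + 2)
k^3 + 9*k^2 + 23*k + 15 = (k + 1)*(k + 3)*(k + 5)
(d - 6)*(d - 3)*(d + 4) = d^3 - 5*d^2 - 18*d + 72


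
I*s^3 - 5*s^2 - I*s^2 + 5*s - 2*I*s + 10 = (s - 2)*(s + 5*I)*(I*s + I)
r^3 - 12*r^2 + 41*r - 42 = (r - 7)*(r - 3)*(r - 2)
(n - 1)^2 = n^2 - 2*n + 1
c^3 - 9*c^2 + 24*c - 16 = (c - 4)^2*(c - 1)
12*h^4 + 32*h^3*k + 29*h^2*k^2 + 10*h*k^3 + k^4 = (h + k)^2*(2*h + k)*(6*h + k)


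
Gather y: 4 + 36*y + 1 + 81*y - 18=117*y - 13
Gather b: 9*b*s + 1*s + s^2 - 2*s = 9*b*s + s^2 - s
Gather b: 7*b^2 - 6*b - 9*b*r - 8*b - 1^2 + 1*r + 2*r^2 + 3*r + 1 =7*b^2 + b*(-9*r - 14) + 2*r^2 + 4*r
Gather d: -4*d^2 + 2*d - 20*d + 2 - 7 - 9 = -4*d^2 - 18*d - 14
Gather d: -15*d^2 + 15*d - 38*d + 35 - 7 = -15*d^2 - 23*d + 28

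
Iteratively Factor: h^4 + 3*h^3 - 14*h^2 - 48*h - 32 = (h - 4)*(h^3 + 7*h^2 + 14*h + 8) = (h - 4)*(h + 4)*(h^2 + 3*h + 2) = (h - 4)*(h + 2)*(h + 4)*(h + 1)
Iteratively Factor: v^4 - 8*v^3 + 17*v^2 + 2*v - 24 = (v + 1)*(v^3 - 9*v^2 + 26*v - 24) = (v - 3)*(v + 1)*(v^2 - 6*v + 8) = (v - 4)*(v - 3)*(v + 1)*(v - 2)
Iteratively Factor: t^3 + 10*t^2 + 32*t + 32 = (t + 4)*(t^2 + 6*t + 8) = (t + 4)^2*(t + 2)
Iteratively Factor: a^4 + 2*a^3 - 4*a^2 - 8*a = (a)*(a^3 + 2*a^2 - 4*a - 8) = a*(a + 2)*(a^2 - 4) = a*(a - 2)*(a + 2)*(a + 2)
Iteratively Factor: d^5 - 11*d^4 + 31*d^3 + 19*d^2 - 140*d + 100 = (d - 2)*(d^4 - 9*d^3 + 13*d^2 + 45*d - 50) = (d - 2)*(d - 1)*(d^3 - 8*d^2 + 5*d + 50) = (d - 5)*(d - 2)*(d - 1)*(d^2 - 3*d - 10) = (d - 5)*(d - 2)*(d - 1)*(d + 2)*(d - 5)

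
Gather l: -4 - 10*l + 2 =-10*l - 2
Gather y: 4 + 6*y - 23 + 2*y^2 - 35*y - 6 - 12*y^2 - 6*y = -10*y^2 - 35*y - 25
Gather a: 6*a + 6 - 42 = 6*a - 36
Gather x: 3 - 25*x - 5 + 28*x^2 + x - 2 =28*x^2 - 24*x - 4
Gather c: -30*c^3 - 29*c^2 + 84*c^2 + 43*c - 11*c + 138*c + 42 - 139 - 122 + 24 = -30*c^3 + 55*c^2 + 170*c - 195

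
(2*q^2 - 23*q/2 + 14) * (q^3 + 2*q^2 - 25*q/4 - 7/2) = 2*q^5 - 15*q^4/2 - 43*q^3/2 + 743*q^2/8 - 189*q/4 - 49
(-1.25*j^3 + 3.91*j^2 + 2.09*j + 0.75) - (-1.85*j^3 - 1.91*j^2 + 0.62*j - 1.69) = 0.6*j^3 + 5.82*j^2 + 1.47*j + 2.44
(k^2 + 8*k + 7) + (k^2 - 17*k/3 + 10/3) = 2*k^2 + 7*k/3 + 31/3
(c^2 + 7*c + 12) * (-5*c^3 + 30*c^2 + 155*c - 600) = -5*c^5 - 5*c^4 + 305*c^3 + 845*c^2 - 2340*c - 7200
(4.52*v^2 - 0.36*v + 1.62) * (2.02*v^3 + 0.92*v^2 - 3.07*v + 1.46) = 9.1304*v^5 + 3.4312*v^4 - 10.9352*v^3 + 9.1948*v^2 - 5.499*v + 2.3652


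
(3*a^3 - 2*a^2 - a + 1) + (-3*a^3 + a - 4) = -2*a^2 - 3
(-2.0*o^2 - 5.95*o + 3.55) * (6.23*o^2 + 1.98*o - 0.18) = -12.46*o^4 - 41.0285*o^3 + 10.6955*o^2 + 8.1*o - 0.639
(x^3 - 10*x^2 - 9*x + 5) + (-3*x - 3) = x^3 - 10*x^2 - 12*x + 2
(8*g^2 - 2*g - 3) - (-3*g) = 8*g^2 + g - 3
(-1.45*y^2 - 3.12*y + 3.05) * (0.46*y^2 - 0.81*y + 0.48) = -0.667*y^4 - 0.2607*y^3 + 3.2342*y^2 - 3.9681*y + 1.464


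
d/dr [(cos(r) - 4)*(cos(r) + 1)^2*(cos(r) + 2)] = 2*(-2*cos(r)^3 + 11*cos(r) + 9)*sin(r)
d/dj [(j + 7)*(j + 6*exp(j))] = j + (j + 7)*(6*exp(j) + 1) + 6*exp(j)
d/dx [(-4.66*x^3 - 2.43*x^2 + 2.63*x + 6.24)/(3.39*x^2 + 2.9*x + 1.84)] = (-15.7974*x^4 - 27.028*x^3 - 41.6859*x^2 - 51.2496*x - 13.2568)/(11.4921*x^4 + 19.662*x^3 + 20.8852*x^2 + 10.672*x + 3.3856)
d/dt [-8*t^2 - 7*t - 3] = -16*t - 7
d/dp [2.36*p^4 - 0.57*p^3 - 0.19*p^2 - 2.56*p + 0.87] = 9.44*p^3 - 1.71*p^2 - 0.38*p - 2.56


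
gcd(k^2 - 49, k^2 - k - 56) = k + 7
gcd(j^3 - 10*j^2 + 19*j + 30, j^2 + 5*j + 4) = j + 1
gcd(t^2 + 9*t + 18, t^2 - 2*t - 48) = t + 6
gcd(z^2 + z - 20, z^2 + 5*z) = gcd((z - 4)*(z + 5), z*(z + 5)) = z + 5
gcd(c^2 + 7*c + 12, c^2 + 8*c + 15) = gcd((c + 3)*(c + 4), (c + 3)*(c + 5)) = c + 3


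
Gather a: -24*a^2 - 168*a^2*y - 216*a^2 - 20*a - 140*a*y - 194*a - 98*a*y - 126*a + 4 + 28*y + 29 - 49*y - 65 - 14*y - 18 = a^2*(-168*y - 240) + a*(-238*y - 340) - 35*y - 50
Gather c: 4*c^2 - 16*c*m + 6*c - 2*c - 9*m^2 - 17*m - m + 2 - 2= 4*c^2 + c*(4 - 16*m) - 9*m^2 - 18*m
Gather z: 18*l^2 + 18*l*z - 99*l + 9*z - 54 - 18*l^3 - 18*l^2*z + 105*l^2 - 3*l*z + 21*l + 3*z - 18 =-18*l^3 + 123*l^2 - 78*l + z*(-18*l^2 + 15*l + 12) - 72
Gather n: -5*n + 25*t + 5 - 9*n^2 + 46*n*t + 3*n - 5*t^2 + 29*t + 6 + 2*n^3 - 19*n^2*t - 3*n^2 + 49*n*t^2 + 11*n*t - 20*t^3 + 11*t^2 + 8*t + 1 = 2*n^3 + n^2*(-19*t - 12) + n*(49*t^2 + 57*t - 2) - 20*t^3 + 6*t^2 + 62*t + 12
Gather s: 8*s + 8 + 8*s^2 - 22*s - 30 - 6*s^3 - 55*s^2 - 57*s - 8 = -6*s^3 - 47*s^2 - 71*s - 30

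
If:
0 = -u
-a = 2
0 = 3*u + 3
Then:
No Solution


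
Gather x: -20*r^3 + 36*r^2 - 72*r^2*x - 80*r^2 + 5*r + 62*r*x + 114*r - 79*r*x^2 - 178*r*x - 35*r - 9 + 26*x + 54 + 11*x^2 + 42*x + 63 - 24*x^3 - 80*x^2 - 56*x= -20*r^3 - 44*r^2 + 84*r - 24*x^3 + x^2*(-79*r - 69) + x*(-72*r^2 - 116*r + 12) + 108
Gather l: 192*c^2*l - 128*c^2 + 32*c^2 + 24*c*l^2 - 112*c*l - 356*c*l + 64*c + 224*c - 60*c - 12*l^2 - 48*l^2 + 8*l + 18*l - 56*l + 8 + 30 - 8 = -96*c^2 + 228*c + l^2*(24*c - 60) + l*(192*c^2 - 468*c - 30) + 30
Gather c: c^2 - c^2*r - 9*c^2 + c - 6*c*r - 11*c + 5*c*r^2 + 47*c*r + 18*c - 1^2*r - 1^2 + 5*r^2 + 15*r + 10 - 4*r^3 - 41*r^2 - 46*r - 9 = c^2*(-r - 8) + c*(5*r^2 + 41*r + 8) - 4*r^3 - 36*r^2 - 32*r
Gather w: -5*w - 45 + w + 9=-4*w - 36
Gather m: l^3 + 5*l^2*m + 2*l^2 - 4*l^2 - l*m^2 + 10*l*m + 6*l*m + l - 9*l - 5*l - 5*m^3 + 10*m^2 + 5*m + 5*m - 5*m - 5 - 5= l^3 - 2*l^2 - 13*l - 5*m^3 + m^2*(10 - l) + m*(5*l^2 + 16*l + 5) - 10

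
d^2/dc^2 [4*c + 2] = 0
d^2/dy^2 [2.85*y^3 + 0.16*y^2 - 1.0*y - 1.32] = 17.1*y + 0.32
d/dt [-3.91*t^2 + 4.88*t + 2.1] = 4.88 - 7.82*t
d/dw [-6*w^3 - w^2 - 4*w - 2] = -18*w^2 - 2*w - 4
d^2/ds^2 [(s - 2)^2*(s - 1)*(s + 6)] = 12*s^2 + 6*s - 44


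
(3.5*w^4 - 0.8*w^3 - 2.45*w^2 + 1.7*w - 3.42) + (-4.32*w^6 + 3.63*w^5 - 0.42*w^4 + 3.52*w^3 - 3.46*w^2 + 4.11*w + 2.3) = -4.32*w^6 + 3.63*w^5 + 3.08*w^4 + 2.72*w^3 - 5.91*w^2 + 5.81*w - 1.12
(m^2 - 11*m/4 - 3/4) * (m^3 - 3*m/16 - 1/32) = m^5 - 11*m^4/4 - 15*m^3/16 + 31*m^2/64 + 29*m/128 + 3/128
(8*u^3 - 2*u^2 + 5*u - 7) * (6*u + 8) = 48*u^4 + 52*u^3 + 14*u^2 - 2*u - 56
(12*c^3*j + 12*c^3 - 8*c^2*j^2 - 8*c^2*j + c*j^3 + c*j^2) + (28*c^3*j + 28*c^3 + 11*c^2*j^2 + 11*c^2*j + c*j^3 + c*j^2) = 40*c^3*j + 40*c^3 + 3*c^2*j^2 + 3*c^2*j + 2*c*j^3 + 2*c*j^2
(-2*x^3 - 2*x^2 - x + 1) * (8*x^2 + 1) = -16*x^5 - 16*x^4 - 10*x^3 + 6*x^2 - x + 1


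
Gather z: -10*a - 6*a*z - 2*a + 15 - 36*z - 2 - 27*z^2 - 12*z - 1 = -12*a - 27*z^2 + z*(-6*a - 48) + 12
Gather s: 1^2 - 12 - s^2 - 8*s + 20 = -s^2 - 8*s + 9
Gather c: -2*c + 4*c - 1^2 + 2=2*c + 1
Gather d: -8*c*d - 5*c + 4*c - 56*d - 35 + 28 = -c + d*(-8*c - 56) - 7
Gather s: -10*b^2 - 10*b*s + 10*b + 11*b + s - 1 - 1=-10*b^2 + 21*b + s*(1 - 10*b) - 2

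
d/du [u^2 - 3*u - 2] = 2*u - 3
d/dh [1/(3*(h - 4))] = -1/(3*(h - 4)^2)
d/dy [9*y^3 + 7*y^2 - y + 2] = 27*y^2 + 14*y - 1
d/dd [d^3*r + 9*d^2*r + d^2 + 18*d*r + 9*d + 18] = 3*d^2*r + 18*d*r + 2*d + 18*r + 9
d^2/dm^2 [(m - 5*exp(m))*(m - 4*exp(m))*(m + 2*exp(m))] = -7*m^2*exp(m) + 8*m*exp(2*m) - 28*m*exp(m) + 6*m + 360*exp(3*m) + 8*exp(2*m) - 14*exp(m)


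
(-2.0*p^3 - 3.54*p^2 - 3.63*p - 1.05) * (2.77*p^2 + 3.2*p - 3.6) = -5.54*p^5 - 16.2058*p^4 - 14.1831*p^3 - 1.7805*p^2 + 9.708*p + 3.78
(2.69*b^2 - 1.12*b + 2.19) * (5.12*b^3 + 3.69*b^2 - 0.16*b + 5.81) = 13.7728*b^5 + 4.1917*b^4 + 6.6496*b^3 + 23.8892*b^2 - 6.8576*b + 12.7239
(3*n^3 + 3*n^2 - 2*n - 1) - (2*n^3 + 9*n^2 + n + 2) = n^3 - 6*n^2 - 3*n - 3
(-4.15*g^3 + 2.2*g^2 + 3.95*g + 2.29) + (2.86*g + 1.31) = -4.15*g^3 + 2.2*g^2 + 6.81*g + 3.6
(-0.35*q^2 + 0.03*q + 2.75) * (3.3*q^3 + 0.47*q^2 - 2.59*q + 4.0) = -1.155*q^5 - 0.0655*q^4 + 9.9956*q^3 - 0.1852*q^2 - 7.0025*q + 11.0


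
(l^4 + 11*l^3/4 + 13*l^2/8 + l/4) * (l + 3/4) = l^5 + 7*l^4/2 + 59*l^3/16 + 47*l^2/32 + 3*l/16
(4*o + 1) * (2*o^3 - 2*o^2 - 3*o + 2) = 8*o^4 - 6*o^3 - 14*o^2 + 5*o + 2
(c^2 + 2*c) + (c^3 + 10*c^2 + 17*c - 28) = c^3 + 11*c^2 + 19*c - 28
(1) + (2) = 3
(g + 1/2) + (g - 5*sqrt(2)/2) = 2*g - 5*sqrt(2)/2 + 1/2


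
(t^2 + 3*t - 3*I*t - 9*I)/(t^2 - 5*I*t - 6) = (t + 3)/(t - 2*I)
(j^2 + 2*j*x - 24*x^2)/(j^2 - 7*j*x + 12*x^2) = (-j - 6*x)/(-j + 3*x)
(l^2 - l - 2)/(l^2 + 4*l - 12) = (l + 1)/(l + 6)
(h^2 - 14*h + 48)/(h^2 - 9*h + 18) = (h - 8)/(h - 3)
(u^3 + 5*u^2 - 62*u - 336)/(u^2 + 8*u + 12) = (u^2 - u - 56)/(u + 2)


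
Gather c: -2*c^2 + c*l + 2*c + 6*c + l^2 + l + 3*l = -2*c^2 + c*(l + 8) + l^2 + 4*l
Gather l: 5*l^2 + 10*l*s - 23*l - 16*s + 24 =5*l^2 + l*(10*s - 23) - 16*s + 24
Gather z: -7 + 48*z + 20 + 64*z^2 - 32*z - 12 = 64*z^2 + 16*z + 1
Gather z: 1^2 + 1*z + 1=z + 2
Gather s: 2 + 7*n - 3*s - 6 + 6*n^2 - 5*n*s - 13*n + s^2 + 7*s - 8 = 6*n^2 - 6*n + s^2 + s*(4 - 5*n) - 12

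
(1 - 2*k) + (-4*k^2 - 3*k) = -4*k^2 - 5*k + 1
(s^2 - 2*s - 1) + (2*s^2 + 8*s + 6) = 3*s^2 + 6*s + 5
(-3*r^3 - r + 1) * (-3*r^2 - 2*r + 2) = 9*r^5 + 6*r^4 - 3*r^3 - r^2 - 4*r + 2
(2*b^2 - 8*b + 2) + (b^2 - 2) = 3*b^2 - 8*b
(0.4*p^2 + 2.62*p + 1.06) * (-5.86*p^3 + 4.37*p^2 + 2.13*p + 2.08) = -2.344*p^5 - 13.6052*p^4 + 6.0898*p^3 + 11.0448*p^2 + 7.7074*p + 2.2048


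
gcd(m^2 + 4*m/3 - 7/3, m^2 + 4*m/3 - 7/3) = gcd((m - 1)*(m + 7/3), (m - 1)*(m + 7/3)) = m^2 + 4*m/3 - 7/3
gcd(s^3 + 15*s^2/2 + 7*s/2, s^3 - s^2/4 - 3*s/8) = s^2 + s/2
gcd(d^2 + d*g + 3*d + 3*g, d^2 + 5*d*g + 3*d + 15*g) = d + 3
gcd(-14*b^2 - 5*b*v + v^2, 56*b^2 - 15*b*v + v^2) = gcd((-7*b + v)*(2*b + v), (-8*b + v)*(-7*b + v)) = -7*b + v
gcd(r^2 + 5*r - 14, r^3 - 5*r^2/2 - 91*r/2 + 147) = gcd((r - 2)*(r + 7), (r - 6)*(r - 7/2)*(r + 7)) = r + 7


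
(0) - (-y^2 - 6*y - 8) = y^2 + 6*y + 8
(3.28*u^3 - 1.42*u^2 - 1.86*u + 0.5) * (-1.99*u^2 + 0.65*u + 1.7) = -6.5272*u^5 + 4.9578*u^4 + 8.3544*u^3 - 4.618*u^2 - 2.837*u + 0.85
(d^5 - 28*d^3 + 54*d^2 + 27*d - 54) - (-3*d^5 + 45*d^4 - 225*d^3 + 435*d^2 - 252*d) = 4*d^5 - 45*d^4 + 197*d^3 - 381*d^2 + 279*d - 54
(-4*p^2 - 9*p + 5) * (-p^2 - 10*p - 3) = 4*p^4 + 49*p^3 + 97*p^2 - 23*p - 15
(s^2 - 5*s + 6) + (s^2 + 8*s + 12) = 2*s^2 + 3*s + 18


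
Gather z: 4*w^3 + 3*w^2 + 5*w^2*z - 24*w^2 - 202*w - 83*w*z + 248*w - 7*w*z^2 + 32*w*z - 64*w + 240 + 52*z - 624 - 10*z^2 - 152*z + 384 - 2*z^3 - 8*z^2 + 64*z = 4*w^3 - 21*w^2 - 18*w - 2*z^3 + z^2*(-7*w - 18) + z*(5*w^2 - 51*w - 36)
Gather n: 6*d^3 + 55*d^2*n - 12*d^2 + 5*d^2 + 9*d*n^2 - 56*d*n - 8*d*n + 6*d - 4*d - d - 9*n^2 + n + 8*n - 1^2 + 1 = 6*d^3 - 7*d^2 + d + n^2*(9*d - 9) + n*(55*d^2 - 64*d + 9)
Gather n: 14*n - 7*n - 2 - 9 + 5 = 7*n - 6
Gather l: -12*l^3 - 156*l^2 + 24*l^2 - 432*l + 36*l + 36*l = -12*l^3 - 132*l^2 - 360*l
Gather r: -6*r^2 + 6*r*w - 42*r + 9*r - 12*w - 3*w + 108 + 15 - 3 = -6*r^2 + r*(6*w - 33) - 15*w + 120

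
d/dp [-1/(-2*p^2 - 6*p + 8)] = (-p - 3/2)/(p^2 + 3*p - 4)^2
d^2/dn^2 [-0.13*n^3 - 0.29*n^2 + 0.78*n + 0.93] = -0.78*n - 0.58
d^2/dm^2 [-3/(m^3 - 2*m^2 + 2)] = 6*(-m^2*(3*m - 4)^2 + (3*m - 2)*(m^3 - 2*m^2 + 2))/(m^3 - 2*m^2 + 2)^3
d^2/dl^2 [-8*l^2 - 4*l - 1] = -16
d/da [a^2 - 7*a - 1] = 2*a - 7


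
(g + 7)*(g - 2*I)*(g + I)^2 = g^4 + 7*g^3 + 3*g^2 + 21*g + 2*I*g + 14*I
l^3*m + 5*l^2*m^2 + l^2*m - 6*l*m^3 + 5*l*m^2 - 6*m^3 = (l - m)*(l + 6*m)*(l*m + m)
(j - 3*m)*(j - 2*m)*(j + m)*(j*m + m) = j^4*m - 4*j^3*m^2 + j^3*m + j^2*m^3 - 4*j^2*m^2 + 6*j*m^4 + j*m^3 + 6*m^4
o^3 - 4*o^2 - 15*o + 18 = (o - 6)*(o - 1)*(o + 3)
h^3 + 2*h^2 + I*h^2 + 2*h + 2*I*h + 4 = (h + 2)*(h - I)*(h + 2*I)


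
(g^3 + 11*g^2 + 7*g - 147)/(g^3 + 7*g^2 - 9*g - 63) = (g + 7)/(g + 3)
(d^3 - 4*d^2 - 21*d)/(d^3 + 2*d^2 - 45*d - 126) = d/(d + 6)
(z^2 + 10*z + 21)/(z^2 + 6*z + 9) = (z + 7)/(z + 3)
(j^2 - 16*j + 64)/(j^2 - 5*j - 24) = (j - 8)/(j + 3)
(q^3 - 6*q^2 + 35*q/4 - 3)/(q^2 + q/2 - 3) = (q^2 - 9*q/2 + 2)/(q + 2)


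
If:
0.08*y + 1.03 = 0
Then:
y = -12.88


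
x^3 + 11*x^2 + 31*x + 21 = (x + 1)*(x + 3)*(x + 7)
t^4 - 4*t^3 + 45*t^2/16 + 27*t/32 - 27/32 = (t - 3)*(t - 3/4)^2*(t + 1/2)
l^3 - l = l*(l - 1)*(l + 1)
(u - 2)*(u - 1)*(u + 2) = u^3 - u^2 - 4*u + 4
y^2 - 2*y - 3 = (y - 3)*(y + 1)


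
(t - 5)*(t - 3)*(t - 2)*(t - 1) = t^4 - 11*t^3 + 41*t^2 - 61*t + 30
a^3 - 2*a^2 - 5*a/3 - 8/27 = (a - 8/3)*(a + 1/3)^2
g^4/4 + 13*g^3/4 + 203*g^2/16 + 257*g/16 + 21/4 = (g/4 + 1)*(g + 1/2)*(g + 3/2)*(g + 7)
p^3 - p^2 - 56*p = p*(p - 8)*(p + 7)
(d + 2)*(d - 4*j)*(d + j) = d^3 - 3*d^2*j + 2*d^2 - 4*d*j^2 - 6*d*j - 8*j^2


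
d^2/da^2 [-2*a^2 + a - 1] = -4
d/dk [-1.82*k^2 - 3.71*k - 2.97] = -3.64*k - 3.71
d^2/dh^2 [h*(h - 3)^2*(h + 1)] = 12*h^2 - 30*h + 6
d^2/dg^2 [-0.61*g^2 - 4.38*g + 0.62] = -1.22000000000000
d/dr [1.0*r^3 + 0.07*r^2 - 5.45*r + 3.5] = 3.0*r^2 + 0.14*r - 5.45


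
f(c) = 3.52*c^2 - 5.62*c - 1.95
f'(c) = 7.04*c - 5.62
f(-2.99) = 46.32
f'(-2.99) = -26.67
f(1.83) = -0.45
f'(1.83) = 7.26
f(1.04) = -3.99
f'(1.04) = 1.70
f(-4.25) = 85.52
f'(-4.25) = -35.54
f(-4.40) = 90.93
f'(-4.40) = -36.60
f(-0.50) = 1.74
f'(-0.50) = -9.14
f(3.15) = 15.27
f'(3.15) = 16.56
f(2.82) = 10.19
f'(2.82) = 14.23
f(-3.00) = 46.59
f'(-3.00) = -26.74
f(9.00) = 232.59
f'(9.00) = 57.74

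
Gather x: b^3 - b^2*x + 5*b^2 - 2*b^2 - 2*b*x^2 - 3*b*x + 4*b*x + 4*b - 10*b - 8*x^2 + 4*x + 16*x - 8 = b^3 + 3*b^2 - 6*b + x^2*(-2*b - 8) + x*(-b^2 + b + 20) - 8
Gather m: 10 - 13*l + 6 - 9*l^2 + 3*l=-9*l^2 - 10*l + 16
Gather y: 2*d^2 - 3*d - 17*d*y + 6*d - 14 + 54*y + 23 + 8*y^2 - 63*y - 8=2*d^2 + 3*d + 8*y^2 + y*(-17*d - 9) + 1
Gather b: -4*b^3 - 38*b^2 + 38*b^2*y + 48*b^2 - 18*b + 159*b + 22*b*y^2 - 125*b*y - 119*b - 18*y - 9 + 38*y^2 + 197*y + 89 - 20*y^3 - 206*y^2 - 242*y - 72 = -4*b^3 + b^2*(38*y + 10) + b*(22*y^2 - 125*y + 22) - 20*y^3 - 168*y^2 - 63*y + 8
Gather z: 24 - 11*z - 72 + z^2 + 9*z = z^2 - 2*z - 48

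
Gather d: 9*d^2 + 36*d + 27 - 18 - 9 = 9*d^2 + 36*d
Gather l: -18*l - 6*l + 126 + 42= 168 - 24*l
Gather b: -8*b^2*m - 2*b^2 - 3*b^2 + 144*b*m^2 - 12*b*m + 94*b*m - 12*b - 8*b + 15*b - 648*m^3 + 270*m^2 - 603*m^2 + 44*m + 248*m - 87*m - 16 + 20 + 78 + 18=b^2*(-8*m - 5) + b*(144*m^2 + 82*m - 5) - 648*m^3 - 333*m^2 + 205*m + 100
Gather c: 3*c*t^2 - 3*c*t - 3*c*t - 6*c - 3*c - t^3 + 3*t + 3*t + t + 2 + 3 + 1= c*(3*t^2 - 6*t - 9) - t^3 + 7*t + 6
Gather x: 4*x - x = 3*x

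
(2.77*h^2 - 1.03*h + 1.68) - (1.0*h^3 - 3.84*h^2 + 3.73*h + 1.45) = -1.0*h^3 + 6.61*h^2 - 4.76*h + 0.23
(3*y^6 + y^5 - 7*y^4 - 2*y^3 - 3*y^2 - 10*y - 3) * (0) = 0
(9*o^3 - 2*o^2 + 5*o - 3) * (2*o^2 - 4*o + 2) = 18*o^5 - 40*o^4 + 36*o^3 - 30*o^2 + 22*o - 6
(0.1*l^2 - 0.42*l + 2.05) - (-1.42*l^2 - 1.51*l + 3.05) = 1.52*l^2 + 1.09*l - 1.0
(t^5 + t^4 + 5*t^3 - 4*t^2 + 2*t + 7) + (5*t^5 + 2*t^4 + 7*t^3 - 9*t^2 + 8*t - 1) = 6*t^5 + 3*t^4 + 12*t^3 - 13*t^2 + 10*t + 6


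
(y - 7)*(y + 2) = y^2 - 5*y - 14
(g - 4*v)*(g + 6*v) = g^2 + 2*g*v - 24*v^2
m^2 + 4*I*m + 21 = (m - 3*I)*(m + 7*I)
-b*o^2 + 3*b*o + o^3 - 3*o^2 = o*(-b + o)*(o - 3)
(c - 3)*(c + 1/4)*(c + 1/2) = c^3 - 9*c^2/4 - 17*c/8 - 3/8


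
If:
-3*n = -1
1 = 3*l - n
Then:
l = 4/9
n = 1/3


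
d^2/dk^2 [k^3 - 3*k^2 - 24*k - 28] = 6*k - 6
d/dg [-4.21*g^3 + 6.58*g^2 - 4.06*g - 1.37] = -12.63*g^2 + 13.16*g - 4.06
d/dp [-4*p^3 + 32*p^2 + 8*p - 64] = -12*p^2 + 64*p + 8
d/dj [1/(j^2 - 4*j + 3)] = 2*(2 - j)/(j^2 - 4*j + 3)^2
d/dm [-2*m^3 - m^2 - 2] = 2*m*(-3*m - 1)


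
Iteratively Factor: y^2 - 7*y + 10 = (y - 2)*(y - 5)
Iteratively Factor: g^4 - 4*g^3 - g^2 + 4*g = (g - 1)*(g^3 - 3*g^2 - 4*g) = g*(g - 1)*(g^2 - 3*g - 4) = g*(g - 4)*(g - 1)*(g + 1)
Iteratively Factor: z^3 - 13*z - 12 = (z - 4)*(z^2 + 4*z + 3) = (z - 4)*(z + 3)*(z + 1)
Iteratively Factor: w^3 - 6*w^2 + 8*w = (w)*(w^2 - 6*w + 8) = w*(w - 4)*(w - 2)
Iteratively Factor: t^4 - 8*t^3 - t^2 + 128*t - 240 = (t - 3)*(t^3 - 5*t^2 - 16*t + 80) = (t - 5)*(t - 3)*(t^2 - 16) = (t - 5)*(t - 3)*(t + 4)*(t - 4)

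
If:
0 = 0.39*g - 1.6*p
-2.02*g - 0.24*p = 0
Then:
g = 0.00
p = 0.00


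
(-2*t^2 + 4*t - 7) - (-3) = -2*t^2 + 4*t - 4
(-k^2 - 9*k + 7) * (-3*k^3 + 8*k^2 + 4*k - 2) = 3*k^5 + 19*k^4 - 97*k^3 + 22*k^2 + 46*k - 14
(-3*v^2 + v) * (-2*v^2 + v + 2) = 6*v^4 - 5*v^3 - 5*v^2 + 2*v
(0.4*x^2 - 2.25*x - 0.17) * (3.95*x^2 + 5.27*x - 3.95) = 1.58*x^4 - 6.7795*x^3 - 14.109*x^2 + 7.9916*x + 0.6715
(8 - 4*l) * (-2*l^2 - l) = 8*l^3 - 12*l^2 - 8*l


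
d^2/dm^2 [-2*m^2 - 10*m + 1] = -4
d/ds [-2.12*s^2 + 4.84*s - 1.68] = 4.84 - 4.24*s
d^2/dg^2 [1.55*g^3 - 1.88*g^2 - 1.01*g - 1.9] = 9.3*g - 3.76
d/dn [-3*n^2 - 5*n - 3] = -6*n - 5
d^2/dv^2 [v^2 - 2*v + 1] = 2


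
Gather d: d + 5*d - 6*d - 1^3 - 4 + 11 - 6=0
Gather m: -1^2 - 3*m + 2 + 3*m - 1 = 0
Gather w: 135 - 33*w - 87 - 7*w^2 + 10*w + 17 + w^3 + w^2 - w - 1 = w^3 - 6*w^2 - 24*w + 64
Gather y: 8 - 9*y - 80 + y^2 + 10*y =y^2 + y - 72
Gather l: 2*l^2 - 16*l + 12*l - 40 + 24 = 2*l^2 - 4*l - 16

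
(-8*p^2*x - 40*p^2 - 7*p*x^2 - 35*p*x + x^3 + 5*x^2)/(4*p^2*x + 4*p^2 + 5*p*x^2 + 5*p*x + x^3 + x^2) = (-8*p*x - 40*p + x^2 + 5*x)/(4*p*x + 4*p + x^2 + x)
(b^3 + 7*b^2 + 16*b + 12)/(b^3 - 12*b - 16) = (b + 3)/(b - 4)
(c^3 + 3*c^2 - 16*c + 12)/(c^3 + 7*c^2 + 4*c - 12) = (c - 2)/(c + 2)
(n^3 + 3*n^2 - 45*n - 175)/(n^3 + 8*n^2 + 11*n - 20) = (n^2 - 2*n - 35)/(n^2 + 3*n - 4)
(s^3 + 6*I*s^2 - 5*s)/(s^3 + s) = (s + 5*I)/(s - I)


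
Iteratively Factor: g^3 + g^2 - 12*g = (g - 3)*(g^2 + 4*g) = g*(g - 3)*(g + 4)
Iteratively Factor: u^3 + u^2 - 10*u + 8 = (u - 1)*(u^2 + 2*u - 8) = (u - 1)*(u + 4)*(u - 2)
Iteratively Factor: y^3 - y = (y)*(y^2 - 1) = y*(y - 1)*(y + 1)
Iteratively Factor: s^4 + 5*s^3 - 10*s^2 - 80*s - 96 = (s + 3)*(s^3 + 2*s^2 - 16*s - 32) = (s + 3)*(s + 4)*(s^2 - 2*s - 8) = (s - 4)*(s + 3)*(s + 4)*(s + 2)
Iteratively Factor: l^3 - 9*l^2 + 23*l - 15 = (l - 5)*(l^2 - 4*l + 3) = (l - 5)*(l - 3)*(l - 1)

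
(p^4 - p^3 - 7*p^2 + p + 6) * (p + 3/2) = p^5 + p^4/2 - 17*p^3/2 - 19*p^2/2 + 15*p/2 + 9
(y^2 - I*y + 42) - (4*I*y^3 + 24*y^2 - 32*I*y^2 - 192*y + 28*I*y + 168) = -4*I*y^3 - 23*y^2 + 32*I*y^2 + 192*y - 29*I*y - 126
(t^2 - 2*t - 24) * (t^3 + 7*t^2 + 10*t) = t^5 + 5*t^4 - 28*t^3 - 188*t^2 - 240*t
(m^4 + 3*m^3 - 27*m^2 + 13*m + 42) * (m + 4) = m^5 + 7*m^4 - 15*m^3 - 95*m^2 + 94*m + 168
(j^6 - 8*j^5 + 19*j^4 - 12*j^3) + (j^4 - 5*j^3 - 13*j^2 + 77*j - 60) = j^6 - 8*j^5 + 20*j^4 - 17*j^3 - 13*j^2 + 77*j - 60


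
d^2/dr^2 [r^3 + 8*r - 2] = 6*r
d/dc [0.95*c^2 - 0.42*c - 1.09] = 1.9*c - 0.42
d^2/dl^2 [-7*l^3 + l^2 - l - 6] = 2 - 42*l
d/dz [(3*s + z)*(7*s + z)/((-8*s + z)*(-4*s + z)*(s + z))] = (-100*s^4 + 526*s^3*z + 67*s^2*z^2 - 20*s*z^3 - z^4)/(1024*s^6 + 1280*s^5*z - 304*s^4*z^2 - 376*s^3*z^3 + 161*s^2*z^4 - 22*s*z^5 + z^6)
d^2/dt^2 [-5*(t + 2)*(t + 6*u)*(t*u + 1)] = -30*t*u - 60*u^2 - 20*u - 10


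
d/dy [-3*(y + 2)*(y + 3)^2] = 3*(-3*y - 7)*(y + 3)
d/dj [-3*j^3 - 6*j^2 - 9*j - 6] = -9*j^2 - 12*j - 9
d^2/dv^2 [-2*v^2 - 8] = -4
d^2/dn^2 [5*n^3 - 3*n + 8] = 30*n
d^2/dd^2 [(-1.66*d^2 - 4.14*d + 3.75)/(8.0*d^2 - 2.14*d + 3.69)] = (-1.13686837721616e-13*d^4 - 586.7584*d^3 + 1734.0192*d^2 + 348.0768*d - 297.6423)/(512.0*d^6 - 410.88*d^5 + 818.3904*d^4 - 388.837144*d^3 + 377.482572*d^2 - 87.415362*d + 50.243409)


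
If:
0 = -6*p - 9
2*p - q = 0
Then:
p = -3/2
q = -3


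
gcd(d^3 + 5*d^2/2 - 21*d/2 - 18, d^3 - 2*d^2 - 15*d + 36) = d^2 + d - 12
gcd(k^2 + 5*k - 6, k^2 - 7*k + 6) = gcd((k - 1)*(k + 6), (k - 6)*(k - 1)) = k - 1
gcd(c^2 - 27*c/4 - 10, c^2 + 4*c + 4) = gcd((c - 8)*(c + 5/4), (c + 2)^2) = 1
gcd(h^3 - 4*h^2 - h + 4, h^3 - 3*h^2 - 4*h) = h^2 - 3*h - 4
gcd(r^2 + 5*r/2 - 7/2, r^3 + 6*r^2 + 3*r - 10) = r - 1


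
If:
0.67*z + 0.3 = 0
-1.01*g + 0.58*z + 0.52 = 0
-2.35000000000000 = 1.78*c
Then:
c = -1.32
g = 0.26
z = -0.45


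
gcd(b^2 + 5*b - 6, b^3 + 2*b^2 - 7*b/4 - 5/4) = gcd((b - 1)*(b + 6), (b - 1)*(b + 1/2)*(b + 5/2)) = b - 1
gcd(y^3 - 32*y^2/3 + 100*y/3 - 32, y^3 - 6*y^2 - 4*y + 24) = y^2 - 8*y + 12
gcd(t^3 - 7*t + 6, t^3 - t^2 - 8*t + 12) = t^2 + t - 6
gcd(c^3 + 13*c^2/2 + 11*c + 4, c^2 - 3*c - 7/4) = c + 1/2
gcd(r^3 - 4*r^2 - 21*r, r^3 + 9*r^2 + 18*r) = r^2 + 3*r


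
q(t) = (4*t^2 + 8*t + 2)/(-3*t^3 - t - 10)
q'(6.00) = 0.06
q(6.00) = -0.29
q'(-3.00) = -0.00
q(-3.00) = 0.19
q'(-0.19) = -0.65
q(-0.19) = -0.06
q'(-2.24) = -0.10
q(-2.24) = 0.16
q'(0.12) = -0.85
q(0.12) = -0.30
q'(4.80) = 0.10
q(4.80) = -0.38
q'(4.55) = 0.11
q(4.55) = -0.41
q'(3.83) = 0.15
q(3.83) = -0.50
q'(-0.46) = -0.50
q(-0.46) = 0.09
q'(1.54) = 0.15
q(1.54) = -1.06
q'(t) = (8*t + 8)/(-3*t^3 - t - 10) + (9*t^2 + 1)*(4*t^2 + 8*t + 2)/(-3*t^3 - t - 10)^2 = 2*(-4*(t + 1)*(3*t^3 + t + 10) + (9*t^2 + 1)*(2*t^2 + 4*t + 1))/(3*t^3 + t + 10)^2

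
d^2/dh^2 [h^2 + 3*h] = 2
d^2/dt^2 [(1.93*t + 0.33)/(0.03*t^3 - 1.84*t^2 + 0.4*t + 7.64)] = (0.010422*t^5 - 0.635652*t^4 + 12.73064*t^3 + 1.418976*t^2 + 160.875912*t - 2.412544)/(2.7e-5*t^9 - 0.004968*t^8 + 0.305784*t^7 - 6.341356*t^6 + 1.546752*t^5 + 77.264832*t^4 - 28.420976*t^3 - 318.532992*t^2 + 70.04352*t + 445.943744)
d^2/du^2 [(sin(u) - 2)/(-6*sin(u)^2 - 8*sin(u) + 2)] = (9*sin(u)^5 - 84*sin(u)^4 - 72*sin(u)^3 + 56*sin(u)^2 + 119*sin(u) + 68)/(2*(3*sin(u)^2 + 4*sin(u) - 1)^3)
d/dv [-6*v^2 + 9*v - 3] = 9 - 12*v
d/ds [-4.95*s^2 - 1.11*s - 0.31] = -9.9*s - 1.11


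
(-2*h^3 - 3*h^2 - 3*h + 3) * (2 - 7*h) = 14*h^4 + 17*h^3 + 15*h^2 - 27*h + 6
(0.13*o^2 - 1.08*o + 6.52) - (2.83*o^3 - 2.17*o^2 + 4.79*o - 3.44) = -2.83*o^3 + 2.3*o^2 - 5.87*o + 9.96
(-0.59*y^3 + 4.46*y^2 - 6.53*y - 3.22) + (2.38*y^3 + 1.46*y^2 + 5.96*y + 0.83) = 1.79*y^3 + 5.92*y^2 - 0.57*y - 2.39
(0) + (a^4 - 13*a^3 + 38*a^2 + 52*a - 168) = a^4 - 13*a^3 + 38*a^2 + 52*a - 168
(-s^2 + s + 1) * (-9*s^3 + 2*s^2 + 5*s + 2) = 9*s^5 - 11*s^4 - 12*s^3 + 5*s^2 + 7*s + 2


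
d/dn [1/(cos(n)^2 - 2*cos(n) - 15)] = 2*(cos(n) - 1)*sin(n)/(sin(n)^2 + 2*cos(n) + 14)^2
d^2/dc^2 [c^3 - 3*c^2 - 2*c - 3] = 6*c - 6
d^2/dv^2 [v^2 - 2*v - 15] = 2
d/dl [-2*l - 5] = -2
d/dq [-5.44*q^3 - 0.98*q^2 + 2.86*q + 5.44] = -16.32*q^2 - 1.96*q + 2.86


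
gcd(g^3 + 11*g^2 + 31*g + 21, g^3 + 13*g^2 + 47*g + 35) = g^2 + 8*g + 7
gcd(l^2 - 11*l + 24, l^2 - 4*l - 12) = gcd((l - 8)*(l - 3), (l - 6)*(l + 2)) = 1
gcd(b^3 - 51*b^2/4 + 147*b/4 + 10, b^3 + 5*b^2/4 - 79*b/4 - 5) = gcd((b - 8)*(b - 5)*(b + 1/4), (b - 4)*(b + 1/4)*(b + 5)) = b + 1/4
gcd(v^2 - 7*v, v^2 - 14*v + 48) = 1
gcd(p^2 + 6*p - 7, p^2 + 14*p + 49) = p + 7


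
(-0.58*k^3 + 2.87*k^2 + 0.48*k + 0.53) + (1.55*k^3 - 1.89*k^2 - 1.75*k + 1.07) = 0.97*k^3 + 0.98*k^2 - 1.27*k + 1.6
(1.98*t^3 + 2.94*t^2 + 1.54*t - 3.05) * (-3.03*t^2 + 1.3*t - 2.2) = -5.9994*t^5 - 6.3342*t^4 - 5.2002*t^3 + 4.7755*t^2 - 7.353*t + 6.71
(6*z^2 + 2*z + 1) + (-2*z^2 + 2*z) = 4*z^2 + 4*z + 1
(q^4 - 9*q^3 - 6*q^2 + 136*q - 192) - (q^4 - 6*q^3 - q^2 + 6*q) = -3*q^3 - 5*q^2 + 130*q - 192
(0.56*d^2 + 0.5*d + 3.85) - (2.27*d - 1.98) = 0.56*d^2 - 1.77*d + 5.83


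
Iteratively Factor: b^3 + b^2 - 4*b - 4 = (b + 2)*(b^2 - b - 2) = (b - 2)*(b + 2)*(b + 1)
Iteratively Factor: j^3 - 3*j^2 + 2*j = (j - 2)*(j^2 - j) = j*(j - 2)*(j - 1)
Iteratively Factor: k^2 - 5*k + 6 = (k - 3)*(k - 2)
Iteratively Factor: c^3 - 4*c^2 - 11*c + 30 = (c - 2)*(c^2 - 2*c - 15) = (c - 2)*(c + 3)*(c - 5)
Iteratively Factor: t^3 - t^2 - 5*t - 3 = (t + 1)*(t^2 - 2*t - 3) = (t - 3)*(t + 1)*(t + 1)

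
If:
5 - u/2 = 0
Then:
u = 10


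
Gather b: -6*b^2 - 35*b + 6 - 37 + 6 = -6*b^2 - 35*b - 25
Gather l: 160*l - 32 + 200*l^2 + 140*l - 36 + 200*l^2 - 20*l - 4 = 400*l^2 + 280*l - 72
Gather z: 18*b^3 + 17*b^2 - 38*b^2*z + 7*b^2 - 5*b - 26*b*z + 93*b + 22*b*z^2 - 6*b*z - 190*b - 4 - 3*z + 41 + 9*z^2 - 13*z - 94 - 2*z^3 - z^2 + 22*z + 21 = 18*b^3 + 24*b^2 - 102*b - 2*z^3 + z^2*(22*b + 8) + z*(-38*b^2 - 32*b + 6) - 36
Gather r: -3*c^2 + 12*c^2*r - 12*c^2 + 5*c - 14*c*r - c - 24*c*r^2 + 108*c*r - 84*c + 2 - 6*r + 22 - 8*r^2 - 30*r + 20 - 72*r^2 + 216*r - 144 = -15*c^2 - 80*c + r^2*(-24*c - 80) + r*(12*c^2 + 94*c + 180) - 100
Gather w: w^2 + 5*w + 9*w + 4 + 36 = w^2 + 14*w + 40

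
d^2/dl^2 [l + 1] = 0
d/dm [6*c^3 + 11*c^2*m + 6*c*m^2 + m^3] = 11*c^2 + 12*c*m + 3*m^2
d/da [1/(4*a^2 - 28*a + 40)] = (7 - 2*a)/(4*(a^2 - 7*a + 10)^2)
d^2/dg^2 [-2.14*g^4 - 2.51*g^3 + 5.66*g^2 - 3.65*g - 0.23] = -25.68*g^2 - 15.06*g + 11.32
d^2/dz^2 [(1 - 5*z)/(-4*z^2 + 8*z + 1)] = 8*((11 - 15*z)*(-4*z^2 + 8*z + 1) - 16*(z - 1)^2*(5*z - 1))/(-4*z^2 + 8*z + 1)^3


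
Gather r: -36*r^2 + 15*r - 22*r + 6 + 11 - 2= -36*r^2 - 7*r + 15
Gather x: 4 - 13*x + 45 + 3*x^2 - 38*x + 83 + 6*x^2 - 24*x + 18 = 9*x^2 - 75*x + 150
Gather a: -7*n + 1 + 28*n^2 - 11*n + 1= 28*n^2 - 18*n + 2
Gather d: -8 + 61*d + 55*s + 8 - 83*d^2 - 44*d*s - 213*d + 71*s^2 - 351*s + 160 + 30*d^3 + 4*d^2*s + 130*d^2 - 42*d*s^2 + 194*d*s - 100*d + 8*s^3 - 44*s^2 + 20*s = 30*d^3 + d^2*(4*s + 47) + d*(-42*s^2 + 150*s - 252) + 8*s^3 + 27*s^2 - 276*s + 160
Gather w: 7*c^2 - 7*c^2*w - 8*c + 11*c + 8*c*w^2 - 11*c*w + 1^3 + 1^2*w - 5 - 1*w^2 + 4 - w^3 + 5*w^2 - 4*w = 7*c^2 + 3*c - w^3 + w^2*(8*c + 4) + w*(-7*c^2 - 11*c - 3)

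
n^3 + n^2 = n^2*(n + 1)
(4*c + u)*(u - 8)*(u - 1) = 4*c*u^2 - 36*c*u + 32*c + u^3 - 9*u^2 + 8*u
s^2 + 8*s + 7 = (s + 1)*(s + 7)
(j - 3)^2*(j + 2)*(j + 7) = j^4 + 3*j^3 - 31*j^2 - 3*j + 126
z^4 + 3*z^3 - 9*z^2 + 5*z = z*(z - 1)^2*(z + 5)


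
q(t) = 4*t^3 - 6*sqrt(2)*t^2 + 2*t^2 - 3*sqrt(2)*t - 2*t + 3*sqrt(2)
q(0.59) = -0.88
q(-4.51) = -466.45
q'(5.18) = 248.56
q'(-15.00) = 2888.32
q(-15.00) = -14861.31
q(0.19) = 2.85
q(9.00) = 2338.75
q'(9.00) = 849.02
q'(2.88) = 55.93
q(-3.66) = -255.90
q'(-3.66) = 201.98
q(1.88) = -3.84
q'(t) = 12*t^2 - 12*sqrt(2)*t + 4*t - 3*sqrt(2) - 2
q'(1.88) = 11.79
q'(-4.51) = 296.34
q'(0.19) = -8.27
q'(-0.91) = 15.50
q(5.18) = 353.86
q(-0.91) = 1.54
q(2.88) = 28.02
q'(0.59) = -9.72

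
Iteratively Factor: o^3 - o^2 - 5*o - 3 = (o + 1)*(o^2 - 2*o - 3) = (o - 3)*(o + 1)*(o + 1)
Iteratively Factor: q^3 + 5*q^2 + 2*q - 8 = (q + 4)*(q^2 + q - 2) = (q + 2)*(q + 4)*(q - 1)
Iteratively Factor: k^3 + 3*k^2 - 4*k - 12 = (k - 2)*(k^2 + 5*k + 6) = (k - 2)*(k + 3)*(k + 2)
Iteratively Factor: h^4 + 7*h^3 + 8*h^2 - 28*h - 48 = (h + 2)*(h^3 + 5*h^2 - 2*h - 24) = (h + 2)*(h + 4)*(h^2 + h - 6) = (h + 2)*(h + 3)*(h + 4)*(h - 2)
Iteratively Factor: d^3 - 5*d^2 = (d)*(d^2 - 5*d) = d^2*(d - 5)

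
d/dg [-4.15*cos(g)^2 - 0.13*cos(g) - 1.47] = (8.3*cos(g) + 0.13)*sin(g)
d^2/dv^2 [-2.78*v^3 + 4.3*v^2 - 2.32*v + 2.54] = 8.6 - 16.68*v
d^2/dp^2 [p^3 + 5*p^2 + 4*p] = 6*p + 10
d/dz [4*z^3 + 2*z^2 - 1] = 4*z*(3*z + 1)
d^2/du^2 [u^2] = 2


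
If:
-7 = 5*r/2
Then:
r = -14/5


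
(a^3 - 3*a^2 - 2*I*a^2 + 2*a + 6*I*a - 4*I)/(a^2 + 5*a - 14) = (a^2 - a*(1 + 2*I) + 2*I)/(a + 7)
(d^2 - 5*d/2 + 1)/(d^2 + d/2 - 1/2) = (d - 2)/(d + 1)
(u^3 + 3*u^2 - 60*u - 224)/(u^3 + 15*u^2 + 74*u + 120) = (u^2 - u - 56)/(u^2 + 11*u + 30)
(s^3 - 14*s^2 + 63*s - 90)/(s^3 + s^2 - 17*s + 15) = (s^2 - 11*s + 30)/(s^2 + 4*s - 5)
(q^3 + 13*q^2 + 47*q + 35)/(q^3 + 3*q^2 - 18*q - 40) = (q^2 + 8*q + 7)/(q^2 - 2*q - 8)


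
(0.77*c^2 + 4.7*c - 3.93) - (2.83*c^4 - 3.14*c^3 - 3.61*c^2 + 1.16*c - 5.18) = -2.83*c^4 + 3.14*c^3 + 4.38*c^2 + 3.54*c + 1.25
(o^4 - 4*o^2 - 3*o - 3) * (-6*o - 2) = -6*o^5 - 2*o^4 + 24*o^3 + 26*o^2 + 24*o + 6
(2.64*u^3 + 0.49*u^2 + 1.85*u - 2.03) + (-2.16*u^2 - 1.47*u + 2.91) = 2.64*u^3 - 1.67*u^2 + 0.38*u + 0.88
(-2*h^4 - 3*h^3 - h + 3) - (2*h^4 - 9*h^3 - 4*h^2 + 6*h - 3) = -4*h^4 + 6*h^3 + 4*h^2 - 7*h + 6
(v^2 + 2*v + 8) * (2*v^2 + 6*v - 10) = 2*v^4 + 10*v^3 + 18*v^2 + 28*v - 80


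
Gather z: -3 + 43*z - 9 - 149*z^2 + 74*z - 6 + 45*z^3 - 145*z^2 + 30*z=45*z^3 - 294*z^2 + 147*z - 18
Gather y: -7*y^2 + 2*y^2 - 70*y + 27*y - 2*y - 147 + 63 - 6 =-5*y^2 - 45*y - 90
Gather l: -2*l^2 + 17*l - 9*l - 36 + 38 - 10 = -2*l^2 + 8*l - 8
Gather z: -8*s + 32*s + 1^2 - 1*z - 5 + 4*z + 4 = 24*s + 3*z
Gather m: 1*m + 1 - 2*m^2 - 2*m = -2*m^2 - m + 1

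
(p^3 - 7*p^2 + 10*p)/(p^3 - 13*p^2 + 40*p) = (p - 2)/(p - 8)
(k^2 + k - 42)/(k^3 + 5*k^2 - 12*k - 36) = (k^2 + k - 42)/(k^3 + 5*k^2 - 12*k - 36)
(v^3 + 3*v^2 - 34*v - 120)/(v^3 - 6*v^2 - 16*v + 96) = (v + 5)/(v - 4)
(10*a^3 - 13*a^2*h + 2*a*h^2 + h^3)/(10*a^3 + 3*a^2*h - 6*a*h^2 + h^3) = (5*a^2 - 4*a*h - h^2)/(5*a^2 + 4*a*h - h^2)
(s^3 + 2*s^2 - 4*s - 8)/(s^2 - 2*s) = s + 4 + 4/s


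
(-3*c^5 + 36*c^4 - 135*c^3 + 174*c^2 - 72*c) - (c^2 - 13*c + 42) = -3*c^5 + 36*c^4 - 135*c^3 + 173*c^2 - 59*c - 42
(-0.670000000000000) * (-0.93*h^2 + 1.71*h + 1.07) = 0.6231*h^2 - 1.1457*h - 0.7169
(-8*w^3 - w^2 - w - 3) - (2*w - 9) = -8*w^3 - w^2 - 3*w + 6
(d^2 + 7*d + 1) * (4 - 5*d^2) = -5*d^4 - 35*d^3 - d^2 + 28*d + 4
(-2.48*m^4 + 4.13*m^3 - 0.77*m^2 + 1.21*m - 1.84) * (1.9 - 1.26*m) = 3.1248*m^5 - 9.9158*m^4 + 8.8172*m^3 - 2.9876*m^2 + 4.6174*m - 3.496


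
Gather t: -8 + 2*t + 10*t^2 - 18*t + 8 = 10*t^2 - 16*t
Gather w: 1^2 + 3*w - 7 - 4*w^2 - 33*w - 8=-4*w^2 - 30*w - 14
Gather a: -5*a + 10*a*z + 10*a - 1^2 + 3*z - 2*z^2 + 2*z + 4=a*(10*z + 5) - 2*z^2 + 5*z + 3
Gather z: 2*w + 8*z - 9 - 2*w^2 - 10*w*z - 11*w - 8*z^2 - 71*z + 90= -2*w^2 - 9*w - 8*z^2 + z*(-10*w - 63) + 81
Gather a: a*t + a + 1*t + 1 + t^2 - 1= a*(t + 1) + t^2 + t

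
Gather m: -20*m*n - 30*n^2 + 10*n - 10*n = -20*m*n - 30*n^2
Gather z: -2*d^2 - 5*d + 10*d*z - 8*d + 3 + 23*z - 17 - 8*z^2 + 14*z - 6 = -2*d^2 - 13*d - 8*z^2 + z*(10*d + 37) - 20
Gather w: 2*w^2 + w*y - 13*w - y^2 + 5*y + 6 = 2*w^2 + w*(y - 13) - y^2 + 5*y + 6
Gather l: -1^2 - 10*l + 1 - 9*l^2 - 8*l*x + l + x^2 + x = -9*l^2 + l*(-8*x - 9) + x^2 + x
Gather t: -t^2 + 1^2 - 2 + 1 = -t^2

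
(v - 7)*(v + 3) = v^2 - 4*v - 21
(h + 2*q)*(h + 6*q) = h^2 + 8*h*q + 12*q^2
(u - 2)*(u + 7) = u^2 + 5*u - 14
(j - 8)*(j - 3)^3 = j^4 - 17*j^3 + 99*j^2 - 243*j + 216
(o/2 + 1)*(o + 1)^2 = o^3/2 + 2*o^2 + 5*o/2 + 1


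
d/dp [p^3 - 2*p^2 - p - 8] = 3*p^2 - 4*p - 1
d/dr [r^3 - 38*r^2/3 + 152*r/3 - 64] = 3*r^2 - 76*r/3 + 152/3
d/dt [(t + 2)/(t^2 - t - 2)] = (t^2 - t - (t + 2)*(2*t - 1) - 2)/(-t^2 + t + 2)^2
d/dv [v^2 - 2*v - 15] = 2*v - 2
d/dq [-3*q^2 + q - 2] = 1 - 6*q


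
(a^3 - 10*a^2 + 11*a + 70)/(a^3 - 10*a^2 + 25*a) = (a^2 - 5*a - 14)/(a*(a - 5))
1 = 1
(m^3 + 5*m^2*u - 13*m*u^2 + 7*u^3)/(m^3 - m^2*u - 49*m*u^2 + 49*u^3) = (-m + u)/(-m + 7*u)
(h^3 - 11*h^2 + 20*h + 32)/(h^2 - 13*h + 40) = (h^2 - 3*h - 4)/(h - 5)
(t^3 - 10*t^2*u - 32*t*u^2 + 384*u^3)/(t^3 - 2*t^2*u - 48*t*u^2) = (t - 8*u)/t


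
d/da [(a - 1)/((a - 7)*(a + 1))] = (-a^2 + 2*a - 13)/(a^4 - 12*a^3 + 22*a^2 + 84*a + 49)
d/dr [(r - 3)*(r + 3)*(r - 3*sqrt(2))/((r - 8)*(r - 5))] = (r^4 - 26*r^3 + 39*sqrt(2)*r^2 + 129*r^2 - 294*sqrt(2)*r - 360 + 351*sqrt(2))/(r^4 - 26*r^3 + 249*r^2 - 1040*r + 1600)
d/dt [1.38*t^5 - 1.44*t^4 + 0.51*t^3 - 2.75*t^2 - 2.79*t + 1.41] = 6.9*t^4 - 5.76*t^3 + 1.53*t^2 - 5.5*t - 2.79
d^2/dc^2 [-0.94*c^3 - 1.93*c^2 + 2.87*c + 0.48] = -5.64*c - 3.86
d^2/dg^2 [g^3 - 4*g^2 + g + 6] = 6*g - 8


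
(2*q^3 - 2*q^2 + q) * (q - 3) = 2*q^4 - 8*q^3 + 7*q^2 - 3*q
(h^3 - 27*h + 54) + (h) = h^3 - 26*h + 54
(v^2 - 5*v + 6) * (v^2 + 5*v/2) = v^4 - 5*v^3/2 - 13*v^2/2 + 15*v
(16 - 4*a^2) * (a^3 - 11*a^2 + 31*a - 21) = -4*a^5 + 44*a^4 - 108*a^3 - 92*a^2 + 496*a - 336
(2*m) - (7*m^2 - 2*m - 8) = -7*m^2 + 4*m + 8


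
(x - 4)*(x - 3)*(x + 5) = x^3 - 2*x^2 - 23*x + 60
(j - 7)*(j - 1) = j^2 - 8*j + 7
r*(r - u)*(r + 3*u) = r^3 + 2*r^2*u - 3*r*u^2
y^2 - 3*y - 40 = (y - 8)*(y + 5)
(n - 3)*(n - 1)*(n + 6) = n^3 + 2*n^2 - 21*n + 18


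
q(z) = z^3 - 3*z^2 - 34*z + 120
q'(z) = 3*z^2 - 6*z - 34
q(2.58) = 29.48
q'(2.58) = -29.51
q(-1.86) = 166.43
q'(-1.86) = -12.46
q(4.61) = -2.52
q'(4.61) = 2.10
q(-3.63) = 156.06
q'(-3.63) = 27.31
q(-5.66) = 35.01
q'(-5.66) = 96.07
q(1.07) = 81.41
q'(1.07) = -36.99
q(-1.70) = 164.22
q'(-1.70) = -15.13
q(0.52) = 101.65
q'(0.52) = -36.31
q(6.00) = 24.00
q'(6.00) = 38.00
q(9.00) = 300.00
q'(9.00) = 155.00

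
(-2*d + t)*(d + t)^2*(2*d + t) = -4*d^4 - 8*d^3*t - 3*d^2*t^2 + 2*d*t^3 + t^4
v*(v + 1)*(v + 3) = v^3 + 4*v^2 + 3*v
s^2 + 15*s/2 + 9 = (s + 3/2)*(s + 6)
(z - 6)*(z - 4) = z^2 - 10*z + 24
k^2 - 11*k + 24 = (k - 8)*(k - 3)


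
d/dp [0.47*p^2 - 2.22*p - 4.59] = 0.94*p - 2.22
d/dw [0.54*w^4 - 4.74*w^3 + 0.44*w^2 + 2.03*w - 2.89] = 2.16*w^3 - 14.22*w^2 + 0.88*w + 2.03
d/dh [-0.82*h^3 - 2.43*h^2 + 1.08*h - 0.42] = -2.46*h^2 - 4.86*h + 1.08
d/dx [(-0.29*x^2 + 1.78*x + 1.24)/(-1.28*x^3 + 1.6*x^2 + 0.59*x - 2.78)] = (-0.3712*x^4 + 4.5568*x^3 + 1.7425*x^2 - 2.3556*x - 5.68)/(1.6384*x^6 - 4.096*x^5 + 1.0496*x^4 + 9.0048*x^3 - 8.5479*x^2 - 3.2804*x + 7.7284)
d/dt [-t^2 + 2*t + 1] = 2 - 2*t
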